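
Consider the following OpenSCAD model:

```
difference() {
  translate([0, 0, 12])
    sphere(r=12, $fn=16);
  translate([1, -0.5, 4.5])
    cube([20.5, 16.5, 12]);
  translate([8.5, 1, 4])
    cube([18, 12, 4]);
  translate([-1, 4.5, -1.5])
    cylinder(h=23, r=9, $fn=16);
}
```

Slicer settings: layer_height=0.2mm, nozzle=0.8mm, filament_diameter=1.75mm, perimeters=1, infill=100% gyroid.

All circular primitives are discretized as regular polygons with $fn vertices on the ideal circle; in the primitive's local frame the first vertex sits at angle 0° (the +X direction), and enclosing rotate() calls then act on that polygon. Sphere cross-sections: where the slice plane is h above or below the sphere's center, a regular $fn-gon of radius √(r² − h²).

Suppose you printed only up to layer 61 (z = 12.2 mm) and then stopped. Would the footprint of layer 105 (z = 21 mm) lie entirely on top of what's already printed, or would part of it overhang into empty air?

part overhangs

Compare the two slices. At z = 12.2: the r=12 sphere contributes a regular 16-gon of circumradius √(12²−0.2²) = 11.998 (area = (16/2)·11.998²·sin(360°/16) = 440.73 mm²); the cube at (1, -0.5) is present — its section is the full 20.5×16.5 rectangle (area 338.25 mm²); the cube at (8.5, 1) is not intersected at this z (z outside [4, 8]); the r=9 cylinder at (-1, 4.5) contributes a regular 16-gon of circumradius 9 (area = (16/2)·9.000²·sin(360°/16) = 247.98 mm²); Subtracting the remaining from the first: starting from the r=12 sphere (440.73 mm²), the 20.5×16.5 cube at (1, -0.5) partially overlaps it — only the 103.76 mm² overlap (of its 338.25 mm²) is removed, clipping the outline; the r=9 cylinder at (-1, 4.5) partially overlaps it — only the 156.25 mm² overlap (of its 247.98 mm²) is removed, clipping the outline — area = 180.72 mm². At z = 21: the r=12 sphere contributes a regular 16-gon of circumradius √(12²−9²) = 7.937 (area = (16/2)·7.937²·sin(360°/16) = 192.87 mm²); the cube at (1, -0.5) is absent (z outside [4.5, 16.5]); the cube at (8.5, 1) is not intersected at this z (z outside [4, 8]); the cylinder at (-1, 4.5): section is a regular 16-gon, circumradius r=9 (area = (16/2)·9.000²·sin(360°/16) = 247.98 mm²); After the difference (first − rest): starting from the r=12 sphere (192.87 mm²), the r=9 cylinder at (-1, 4.5) partially overlaps it — only the 142.36 mm² overlap (of its 247.98 mm²) is removed, clipping the outline — area = 50.51 mm². Checking containment: at z = 21 the cross-section extends beyond the z = 12.2 cross-section by about 1.85 mm².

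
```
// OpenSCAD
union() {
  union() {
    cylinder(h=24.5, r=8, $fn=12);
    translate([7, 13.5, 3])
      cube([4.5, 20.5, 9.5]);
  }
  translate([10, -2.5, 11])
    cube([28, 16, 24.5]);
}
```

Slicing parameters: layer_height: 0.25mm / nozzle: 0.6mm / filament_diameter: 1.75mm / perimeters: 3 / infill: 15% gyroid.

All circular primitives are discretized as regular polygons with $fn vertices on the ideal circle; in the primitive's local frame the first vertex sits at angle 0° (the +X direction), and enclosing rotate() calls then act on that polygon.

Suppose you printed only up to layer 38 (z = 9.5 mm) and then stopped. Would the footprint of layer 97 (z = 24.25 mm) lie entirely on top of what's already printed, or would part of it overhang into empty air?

part overhangs

Compare the two slices. At z = 9.5: the r=8 cylinder gives a regular 12-gon of circumradius 8 (constant along its height) (area = (12/2)·8.000²·sin(360°/12) = 192.00 mm²); the cube at (7, 13.5) (footprint 4.5×20.5) is included at this height (area 92.25 mm²); Merging all regions: the 2 present regions are separate (no shared area or edge), so areas and boundary lengths simply add and each stays a separate island — area = 284.25 mm²; the cube at (10, -2.5) does not reach this height (z outside [11, 35.5]); Combining (union): only that combined region is present, so the union is just that shape — area = 284.25 mm². At z = 24.25: the r=8 cylinder contributes a regular 12-gon of circumradius 8 (area = (12/2)·8.000²·sin(360°/12) = 192.00 mm²); the cube at (7, 13.5) is absent (z outside [3, 12.5]); Merging all regions: only the r=8 cylinder is present, so the union is just that shape — area = 192.00 mm²; the cube at (10, -2.5) is present — its section is the full 28×16 rectangle (area 448.00 mm²); Combining (union): the 2 present regions are separate (no shared area or edge), so areas and boundary lengths simply add and each stays a separate island — area = 640.00 mm². Checking containment: at z = 24.25 the cross-section extends beyond the z = 9.5 cross-section by about 448.00 mm².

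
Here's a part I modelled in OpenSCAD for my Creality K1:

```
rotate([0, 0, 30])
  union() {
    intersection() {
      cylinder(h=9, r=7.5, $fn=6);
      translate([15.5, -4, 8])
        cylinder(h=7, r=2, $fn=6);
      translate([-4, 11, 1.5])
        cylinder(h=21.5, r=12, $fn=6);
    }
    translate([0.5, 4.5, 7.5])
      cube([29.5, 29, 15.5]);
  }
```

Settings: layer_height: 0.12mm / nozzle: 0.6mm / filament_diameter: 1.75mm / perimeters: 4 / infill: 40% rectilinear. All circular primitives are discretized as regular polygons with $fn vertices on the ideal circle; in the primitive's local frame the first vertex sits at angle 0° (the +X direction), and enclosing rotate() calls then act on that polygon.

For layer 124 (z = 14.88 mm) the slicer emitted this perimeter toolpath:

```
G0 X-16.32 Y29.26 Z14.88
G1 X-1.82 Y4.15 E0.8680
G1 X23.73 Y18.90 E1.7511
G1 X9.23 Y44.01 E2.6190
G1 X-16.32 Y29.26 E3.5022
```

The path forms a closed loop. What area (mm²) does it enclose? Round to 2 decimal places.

Apply the shoelace formula to the sequence of (X, Y) vertices; enclosed area = 855.44 mm².

855.44 mm²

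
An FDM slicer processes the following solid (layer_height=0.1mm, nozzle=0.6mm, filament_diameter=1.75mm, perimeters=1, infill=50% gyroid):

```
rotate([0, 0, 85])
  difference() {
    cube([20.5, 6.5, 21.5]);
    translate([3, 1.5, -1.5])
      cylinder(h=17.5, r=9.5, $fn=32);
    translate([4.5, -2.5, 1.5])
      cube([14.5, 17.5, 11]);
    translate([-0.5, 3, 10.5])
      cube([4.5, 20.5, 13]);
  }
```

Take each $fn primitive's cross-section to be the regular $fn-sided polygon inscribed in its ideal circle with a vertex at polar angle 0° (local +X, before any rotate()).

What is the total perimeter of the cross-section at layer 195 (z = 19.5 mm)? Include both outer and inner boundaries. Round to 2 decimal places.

At z = 19.5 mm: the cube is present — its section is the full 20.5×6.5 rectangle (perimeter 54.00 mm); the cylinder at (3, 1.5) is not intersected at this z (z outside [-1.5, 16]); the cube at (4.5, -2.5) is not intersected at this z (z outside [1.5, 12.5]); the 4.5×20.5 cube at (-0.5, 3) contributes its full rectangle (perimeter 50.00 mm); Taking the first minus the rest: starting from the 20.5×6.5 cube, the 4.5×20.5 cube at (-0.5, 3) partially overlaps it — only the 14.00 mm² overlap (of its 92.25 mm²) is removed, clipping the outline — boundary = 54.00 mm; (rotated 85° about Z; rotation is an isometry so areas/perimeters/island counts are preserved). Overall, the cross-section is a single solid region. Total boundary length (outer) = 54.00 mm.

54.00 mm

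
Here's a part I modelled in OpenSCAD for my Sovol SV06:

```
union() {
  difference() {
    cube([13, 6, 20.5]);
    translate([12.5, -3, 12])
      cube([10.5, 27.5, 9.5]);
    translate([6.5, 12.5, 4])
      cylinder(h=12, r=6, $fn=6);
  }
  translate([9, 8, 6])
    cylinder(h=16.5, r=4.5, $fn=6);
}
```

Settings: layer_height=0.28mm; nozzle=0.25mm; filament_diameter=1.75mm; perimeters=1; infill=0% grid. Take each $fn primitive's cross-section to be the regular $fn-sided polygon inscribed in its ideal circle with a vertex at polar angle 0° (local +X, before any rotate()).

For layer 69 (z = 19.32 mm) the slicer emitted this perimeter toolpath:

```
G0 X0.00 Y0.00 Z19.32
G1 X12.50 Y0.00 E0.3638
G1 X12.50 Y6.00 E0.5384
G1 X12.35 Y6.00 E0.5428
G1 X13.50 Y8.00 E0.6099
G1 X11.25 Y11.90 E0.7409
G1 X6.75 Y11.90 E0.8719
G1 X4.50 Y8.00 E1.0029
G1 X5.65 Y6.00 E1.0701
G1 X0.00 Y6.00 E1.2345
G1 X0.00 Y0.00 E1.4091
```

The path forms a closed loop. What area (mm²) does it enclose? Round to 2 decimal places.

117.03 mm²

Apply the shoelace formula to the sequence of (X, Y) vertices; enclosed area = 117.03 mm².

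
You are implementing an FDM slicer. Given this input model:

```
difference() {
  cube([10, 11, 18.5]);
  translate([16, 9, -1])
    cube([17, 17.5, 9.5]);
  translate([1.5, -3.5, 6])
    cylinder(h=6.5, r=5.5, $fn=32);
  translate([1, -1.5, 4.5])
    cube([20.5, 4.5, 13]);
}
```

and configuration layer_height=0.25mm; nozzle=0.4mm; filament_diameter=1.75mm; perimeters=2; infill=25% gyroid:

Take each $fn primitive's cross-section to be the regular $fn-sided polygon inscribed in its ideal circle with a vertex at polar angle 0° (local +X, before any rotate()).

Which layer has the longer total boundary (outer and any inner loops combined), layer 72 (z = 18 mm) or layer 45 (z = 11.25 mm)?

Layer 72 (z = 18): the 10×11 cube contributes its full rectangle (perimeter 42.00 mm); the cube at (16, 9) does not reach this height (z outside [-1, 8.5]); the cylinder at (1.5, -3.5) is absent (z outside [6, 12.5]); the cube at (1, -1.5) does not reach this height (z outside [4.5, 17.5]); Subtracting the remaining from the first: none of the subtracted shapes is present at this height, so the 10×11 cube is unchanged — boundary = 42.00 mm. So its perimeter = 42.00 mm. Layer 45 (z = 11.25): the cube (footprint 10×11) is included at this height (perimeter 42.00 mm); the cube at (16, 9) is not intersected at this z (z outside [-1, 8.5]); the cylinder at (1.5, -3.5): section is a regular 32-gon, circumradius r=5.5 (perimeter = 2·32·5.500·sin(180°/32) = 34.50 mm); the cube at (1, -1.5) is present — its section is the full 20.5×4.5 rectangle (perimeter 50.00 mm); Subtracting the remaining from the first: starting from the 10×11 cube, the r=5.5 cylinder at (1.5, -3.5) partially overlaps it — only the 8.69 mm² overlap (of its 94.42 mm²) is removed, clipping the outline; the 20.5×4.5 cube at (1, -1.5) partially overlaps it — only the 20.20 mm² overlap (of its 92.25 mm²) is removed, clipping the outline — boundary = 38.31 mm. So its perimeter = 38.31 mm. Layer 72 is larger (42.00 vs 38.31 mm).

layer 72 (z = 18 mm)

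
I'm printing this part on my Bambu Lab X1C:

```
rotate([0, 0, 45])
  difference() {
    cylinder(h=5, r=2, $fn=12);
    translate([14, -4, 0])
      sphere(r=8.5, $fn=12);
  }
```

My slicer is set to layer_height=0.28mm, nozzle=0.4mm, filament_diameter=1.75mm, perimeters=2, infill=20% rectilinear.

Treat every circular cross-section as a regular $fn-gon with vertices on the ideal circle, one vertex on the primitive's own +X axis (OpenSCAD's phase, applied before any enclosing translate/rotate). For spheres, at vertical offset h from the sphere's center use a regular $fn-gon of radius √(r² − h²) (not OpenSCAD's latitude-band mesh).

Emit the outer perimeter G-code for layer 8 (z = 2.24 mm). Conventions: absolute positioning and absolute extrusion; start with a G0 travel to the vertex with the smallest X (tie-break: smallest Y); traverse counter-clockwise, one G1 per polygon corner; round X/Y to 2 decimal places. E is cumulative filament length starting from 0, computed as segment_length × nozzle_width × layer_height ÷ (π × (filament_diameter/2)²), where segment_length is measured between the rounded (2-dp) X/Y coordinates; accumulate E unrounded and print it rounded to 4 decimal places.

G0 X-1.93 Y-0.52 Z2.24
G1 X-1.41 Y-1.41 E0.0480
G1 X-0.52 Y-1.93 E0.0960
G1 X0.52 Y-1.93 E0.1444
G1 X1.41 Y-1.41 E0.1924
G1 X1.93 Y-0.52 E0.2404
G1 X1.93 Y0.52 E0.2888
G1 X1.41 Y1.41 E0.3368
G1 X0.52 Y1.93 E0.3848
G1 X-0.52 Y1.93 E0.4333
G1 X-1.41 Y1.41 E0.4813
G1 X-1.93 Y0.52 E0.5293
G1 X-1.93 Y-0.52 E0.5777

At z = 2.24 mm: the cylinder: section is a regular 12-gon, circumradius r=2; the r=8.5 sphere at (14, -4) contributes a regular 12-gon of circumradius √(8.5²−2.24²) = 8.200; After the difference (first − rest): starting from the r=2 cylinder, the r=8.5 sphere at (14, -4) misses the remaining region (no effect) — 1 connected region; (whole slice rotated 45° about Z — lengths, areas and connectivity unchanged). The outline is a single polygon with 12 vertices. Extrusion per mm of travel: 0.4 × 0.28 / (π × 0.875²) = 0.046564. Accumulating E over each segment gives final E = 0.5777.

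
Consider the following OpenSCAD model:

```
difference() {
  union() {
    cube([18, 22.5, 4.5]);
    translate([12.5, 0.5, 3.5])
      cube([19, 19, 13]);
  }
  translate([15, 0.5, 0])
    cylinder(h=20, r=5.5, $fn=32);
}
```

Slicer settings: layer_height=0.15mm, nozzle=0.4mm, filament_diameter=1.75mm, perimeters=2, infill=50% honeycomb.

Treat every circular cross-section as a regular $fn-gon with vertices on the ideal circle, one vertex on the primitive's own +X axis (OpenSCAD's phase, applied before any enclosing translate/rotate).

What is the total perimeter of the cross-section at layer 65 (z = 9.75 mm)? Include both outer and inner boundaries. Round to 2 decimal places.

At z = 9.75 mm: the cube is absent (z outside [0, 4.5]); the cube at (12.5, 0.5) is present — its section is the full 19×19 rectangle (perimeter 76.00 mm); Taking the union: only the 19×19 cube at (12.5, 0.5) is present, so the union is just that shape — boundary = 76.00 mm; the r=5.5 cylinder at (15, 0.5) contributes a regular 32-gon of circumradius 5.5 (perimeter = 2·32·5.500·sin(180°/32) = 34.50 mm); Subtracting the remaining from the first: starting from that combined region, the r=5.5 cylinder at (15, 0.5) partially overlaps it — only the 36.82 mm² overlap (of its 94.42 mm²) is removed, clipping the outline — boundary = 74.36 mm. Overall, the cross-section is a single solid region. Total boundary length (outer) = 74.36 mm.

74.36 mm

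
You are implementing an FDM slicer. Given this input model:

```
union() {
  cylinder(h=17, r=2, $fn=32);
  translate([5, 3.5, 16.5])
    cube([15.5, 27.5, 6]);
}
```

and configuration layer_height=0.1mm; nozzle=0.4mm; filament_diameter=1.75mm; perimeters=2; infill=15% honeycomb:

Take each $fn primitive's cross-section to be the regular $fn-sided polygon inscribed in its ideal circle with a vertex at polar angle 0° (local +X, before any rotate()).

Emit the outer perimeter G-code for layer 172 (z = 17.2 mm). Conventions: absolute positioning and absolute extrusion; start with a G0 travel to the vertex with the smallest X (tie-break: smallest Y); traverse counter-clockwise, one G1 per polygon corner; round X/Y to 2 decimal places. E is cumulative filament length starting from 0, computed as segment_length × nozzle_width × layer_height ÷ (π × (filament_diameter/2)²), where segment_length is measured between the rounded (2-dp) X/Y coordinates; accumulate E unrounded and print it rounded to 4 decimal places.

At z = 17.2 mm: the cylinder is not intersected at this z (z outside [0, 17]); the cube at (5, 3.5) (footprint 15.5×27.5) is included at this height; Taking the union: only the 15.5×27.5 cube at (5, 3.5) is present, so the union is just that shape — 1 connected region. The outline is a single polygon with 4 vertices. Extrusion per mm of travel: 0.4 × 0.1 / (π × 0.875²) = 0.016630. Accumulating E over each segment gives final E = 1.4302.

G0 X5.00 Y3.50 Z17.20
G1 X20.50 Y3.50 E0.2578
G1 X20.50 Y31.00 E0.7151
G1 X5.00 Y31.00 E0.9729
G1 X5.00 Y3.50 E1.4302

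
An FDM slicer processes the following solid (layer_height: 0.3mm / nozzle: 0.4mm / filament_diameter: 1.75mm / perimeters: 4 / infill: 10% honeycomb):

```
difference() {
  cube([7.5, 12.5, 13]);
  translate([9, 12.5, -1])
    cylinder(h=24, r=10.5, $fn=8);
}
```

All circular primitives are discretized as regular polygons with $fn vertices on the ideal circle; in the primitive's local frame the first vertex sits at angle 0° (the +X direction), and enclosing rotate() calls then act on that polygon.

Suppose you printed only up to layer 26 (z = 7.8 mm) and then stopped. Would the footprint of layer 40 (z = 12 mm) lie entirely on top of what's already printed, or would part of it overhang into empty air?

entirely on top

Compare the two slices. At z = 7.8: the 7.5×12.5 cube contributes its full rectangle (area 93.75 mm²); the r=10.5 cylinder at (9, 12.5) contributes a regular 8-gon of circumradius 10.5 (area = (8/2)·10.500²·sin(360°/8) = 311.83 mm²); Taking the first minus the rest: starting from the 7.5×12.5 cube (93.75 mm²), the r=10.5 cylinder at (9, 12.5) partially overlaps it — only the 59.96 mm² overlap (of its 311.83 mm²) is removed, clipping the outline — area = 33.79 mm². At z = 12: the cube is present — its section is the full 7.5×12.5 rectangle (area 93.75 mm²); the r=10.5 cylinder at (9, 12.5) gives a regular 8-gon of circumradius 10.5 (constant along its height) (area = (8/2)·10.500²·sin(360°/8) = 311.83 mm²); After the difference (first − rest): starting from the 7.5×12.5 cube (93.75 mm²), the r=10.5 cylinder at (9, 12.5) partially overlaps it — only the 59.96 mm² overlap (of its 311.83 mm²) is removed, clipping the outline — area = 33.79 mm². Checking containment: the cross-section at z = 12 is a subset of the cross-section at z = 7.8.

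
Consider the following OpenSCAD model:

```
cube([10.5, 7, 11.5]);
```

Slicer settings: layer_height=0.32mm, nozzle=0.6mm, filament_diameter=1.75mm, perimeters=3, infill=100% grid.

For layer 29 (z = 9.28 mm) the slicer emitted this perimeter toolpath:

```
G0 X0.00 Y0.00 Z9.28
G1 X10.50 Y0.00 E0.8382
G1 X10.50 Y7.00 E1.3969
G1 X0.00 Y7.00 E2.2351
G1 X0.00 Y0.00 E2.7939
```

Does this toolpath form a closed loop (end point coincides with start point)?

yes

Start point (G0): (0.00, 0.00). End point (last G1): the path returns to the start — closed.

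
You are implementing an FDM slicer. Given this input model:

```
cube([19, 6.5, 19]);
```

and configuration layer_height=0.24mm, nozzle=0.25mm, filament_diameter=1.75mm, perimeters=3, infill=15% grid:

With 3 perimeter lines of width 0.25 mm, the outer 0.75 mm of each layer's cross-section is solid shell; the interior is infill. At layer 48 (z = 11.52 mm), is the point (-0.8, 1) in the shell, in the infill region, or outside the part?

At z = 11.52 mm: the cube (footprint 19×6.5) is included at this height. Overall, the cross-section is a single solid region. The nearest boundary edge runs (0.00, 6.50)→(0.00, 0.00); distance from the point to it = 0.80 mm. The point is not inside any of the regions above, so it lies outside the cross-section (0.80 mm from the nearest boundary).

outside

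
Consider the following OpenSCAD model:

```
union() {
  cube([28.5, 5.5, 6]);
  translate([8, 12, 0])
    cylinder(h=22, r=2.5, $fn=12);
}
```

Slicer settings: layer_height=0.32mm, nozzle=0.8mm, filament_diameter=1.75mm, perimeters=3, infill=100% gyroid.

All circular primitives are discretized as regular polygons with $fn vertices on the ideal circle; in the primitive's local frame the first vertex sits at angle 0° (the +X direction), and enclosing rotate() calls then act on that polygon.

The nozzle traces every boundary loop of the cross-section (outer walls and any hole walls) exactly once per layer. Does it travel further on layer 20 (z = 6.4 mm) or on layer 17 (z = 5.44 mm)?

Layer 20 (z = 6.4): the cube does not reach this height (z outside [0, 6]); the r=2.5 cylinder at (8, 12) contributes a regular 12-gon of circumradius 2.5 (perimeter = 2·12·2.500·sin(180°/12) = 15.53 mm); Taking the union: only the r=2.5 cylinder at (8, 12) is present, so the union is just that shape — boundary = 15.53 mm. So its perimeter = 15.53 mm. Layer 17 (z = 5.44): the cube is present — its section is the full 28.5×5.5 rectangle (perimeter 68.00 mm); the r=2.5 cylinder at (8, 12) gives a regular 12-gon of circumradius 2.5 (constant along its height) (perimeter = 2·12·2.500·sin(180°/12) = 15.53 mm); Combining (union): the 2 present regions are separate (no shared area or edge), so areas and boundary lengths simply add and each stays a separate island — boundary = 83.53 mm. So its perimeter = 83.53 mm. Layer 17 is larger (83.53 vs 15.53 mm).

layer 17 (z = 5.44 mm)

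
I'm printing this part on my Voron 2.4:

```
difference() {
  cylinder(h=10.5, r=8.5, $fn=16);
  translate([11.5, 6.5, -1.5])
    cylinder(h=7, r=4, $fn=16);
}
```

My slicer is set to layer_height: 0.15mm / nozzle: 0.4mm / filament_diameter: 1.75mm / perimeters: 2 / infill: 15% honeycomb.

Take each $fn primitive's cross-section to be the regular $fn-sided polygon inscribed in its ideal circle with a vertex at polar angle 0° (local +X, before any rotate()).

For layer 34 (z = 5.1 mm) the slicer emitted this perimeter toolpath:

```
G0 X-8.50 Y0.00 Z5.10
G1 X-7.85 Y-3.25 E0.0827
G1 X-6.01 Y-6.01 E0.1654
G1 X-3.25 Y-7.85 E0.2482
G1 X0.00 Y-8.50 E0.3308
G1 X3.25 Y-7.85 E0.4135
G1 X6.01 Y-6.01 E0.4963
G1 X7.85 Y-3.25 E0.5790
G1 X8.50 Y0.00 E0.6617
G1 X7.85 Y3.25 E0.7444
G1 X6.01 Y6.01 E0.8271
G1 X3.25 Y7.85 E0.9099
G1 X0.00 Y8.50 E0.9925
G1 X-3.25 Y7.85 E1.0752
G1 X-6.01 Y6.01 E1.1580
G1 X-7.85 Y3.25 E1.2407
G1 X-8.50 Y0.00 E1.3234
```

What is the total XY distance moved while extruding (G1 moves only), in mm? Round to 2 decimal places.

Sum the Euclidean lengths of each G1 segment: total = 53.05 mm.

53.05 mm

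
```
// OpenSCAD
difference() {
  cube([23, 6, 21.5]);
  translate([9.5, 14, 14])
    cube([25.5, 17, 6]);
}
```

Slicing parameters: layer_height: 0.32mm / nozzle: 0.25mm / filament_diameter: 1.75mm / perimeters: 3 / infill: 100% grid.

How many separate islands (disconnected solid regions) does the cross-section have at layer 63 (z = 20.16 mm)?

At z = 20.16 mm: the cube is present — its section is the full 23×6 rectangle; the cube at (9.5, 14) does not reach this height (z outside [14, 20]); Taking the first minus the rest: none of the subtracted shapes is present at this height, so the 23×6 cube is unchanged — 1 connected region. Overall, the cross-section is a single solid region. Island count = 1.

1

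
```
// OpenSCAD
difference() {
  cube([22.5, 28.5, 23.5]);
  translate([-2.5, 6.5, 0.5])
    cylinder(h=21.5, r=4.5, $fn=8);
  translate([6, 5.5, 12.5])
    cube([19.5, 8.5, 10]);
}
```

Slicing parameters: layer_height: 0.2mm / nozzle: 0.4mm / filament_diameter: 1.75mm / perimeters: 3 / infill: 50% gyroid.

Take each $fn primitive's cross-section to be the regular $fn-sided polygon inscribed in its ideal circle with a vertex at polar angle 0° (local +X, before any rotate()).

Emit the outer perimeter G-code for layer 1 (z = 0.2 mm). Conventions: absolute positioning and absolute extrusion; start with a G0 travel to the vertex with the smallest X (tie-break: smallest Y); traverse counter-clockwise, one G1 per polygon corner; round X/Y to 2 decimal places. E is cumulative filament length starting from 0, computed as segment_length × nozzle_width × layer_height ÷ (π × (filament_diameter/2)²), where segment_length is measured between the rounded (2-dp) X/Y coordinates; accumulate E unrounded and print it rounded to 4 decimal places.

G0 X0.00 Y0.00 Z0.20
G1 X22.50 Y0.00 E0.7484
G1 X22.50 Y28.50 E1.6963
G1 X0.00 Y28.50 E2.4446
G1 X0.00 Y0.00 E3.3925

At z = 0.2 mm: the 22.5×28.5 cube contributes its full rectangle; the cylinder at (-2.5, 6.5) is not intersected at this z (z outside [0.5, 22]); the cube at (6, 5.5) is absent (z outside [12.5, 22.5]); Taking the first minus the rest: none of the subtracted shapes is present at this height, so the 22.5×28.5 cube is unchanged — 1 connected region. The outline is a single polygon with 4 vertices. Extrusion per mm of travel: 0.4 × 0.2 / (π × 0.875²) = 0.033260. Accumulating E over each segment gives final E = 3.3925.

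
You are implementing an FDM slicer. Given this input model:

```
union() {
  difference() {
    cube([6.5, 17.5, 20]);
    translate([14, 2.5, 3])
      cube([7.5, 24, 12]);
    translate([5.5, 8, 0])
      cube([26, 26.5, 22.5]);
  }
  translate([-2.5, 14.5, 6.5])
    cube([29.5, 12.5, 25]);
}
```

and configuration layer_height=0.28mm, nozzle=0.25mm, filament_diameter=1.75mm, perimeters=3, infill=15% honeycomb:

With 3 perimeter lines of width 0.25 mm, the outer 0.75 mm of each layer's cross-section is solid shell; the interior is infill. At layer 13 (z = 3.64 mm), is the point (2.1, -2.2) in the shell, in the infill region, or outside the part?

outside

At z = 3.64 mm: the cube is present — its section is the full 6.5×17.5 rectangle; the cube at (14, 2.5) is present — its section is the full 7.5×24 rectangle; the cube at (5.5, 8) is present — its section is the full 26×26.5 rectangle; Taking the first minus the rest: starting from the 6.5×17.5 cube, the 7.5×24 cube at (14, 2.5) misses the remaining region (no effect); the 26×26.5 cube at (5.5, 8) partially overlaps it — only the 9.50 mm² overlap (of its 689.00 mm²) is removed, clipping the outline — 1 connected region; the cube at (-2.5, 14.5) does not reach this height (z outside [6.5, 31.5]); Combining (union): only that combined region is present, so the union is just that shape — 1 connected region. Overall, the cross-section is a single solid region. The nearest boundary edge runs (6.50, 0.00)→(0.00, 0.00); distance from the point to it = 2.20 mm. The point is not inside any of the regions above, so it lies outside the cross-section (2.20 mm from the nearest boundary).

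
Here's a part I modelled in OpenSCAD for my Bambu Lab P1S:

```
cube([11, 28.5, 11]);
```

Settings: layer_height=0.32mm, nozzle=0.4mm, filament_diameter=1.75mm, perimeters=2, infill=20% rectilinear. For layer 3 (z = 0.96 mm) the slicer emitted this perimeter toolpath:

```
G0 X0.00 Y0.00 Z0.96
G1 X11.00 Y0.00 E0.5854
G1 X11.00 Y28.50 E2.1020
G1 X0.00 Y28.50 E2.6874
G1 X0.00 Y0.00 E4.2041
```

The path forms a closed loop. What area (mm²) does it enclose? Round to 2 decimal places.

313.50 mm²

Apply the shoelace formula to the sequence of (X, Y) vertices; enclosed area = 313.50 mm².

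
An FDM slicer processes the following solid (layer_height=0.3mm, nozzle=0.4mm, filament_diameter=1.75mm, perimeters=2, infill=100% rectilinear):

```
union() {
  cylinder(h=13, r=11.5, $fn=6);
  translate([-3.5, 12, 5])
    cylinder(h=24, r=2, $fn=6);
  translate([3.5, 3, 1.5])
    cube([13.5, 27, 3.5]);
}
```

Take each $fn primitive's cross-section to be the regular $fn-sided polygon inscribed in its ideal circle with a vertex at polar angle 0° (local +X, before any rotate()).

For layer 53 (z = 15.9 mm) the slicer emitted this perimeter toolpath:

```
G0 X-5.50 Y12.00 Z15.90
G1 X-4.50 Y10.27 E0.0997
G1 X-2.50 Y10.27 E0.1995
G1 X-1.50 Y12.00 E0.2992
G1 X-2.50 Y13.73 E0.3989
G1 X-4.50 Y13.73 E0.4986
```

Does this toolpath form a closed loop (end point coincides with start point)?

Start point (G0): (-5.50, 12.00). End point (last G1): the path does not return to the start — open.

no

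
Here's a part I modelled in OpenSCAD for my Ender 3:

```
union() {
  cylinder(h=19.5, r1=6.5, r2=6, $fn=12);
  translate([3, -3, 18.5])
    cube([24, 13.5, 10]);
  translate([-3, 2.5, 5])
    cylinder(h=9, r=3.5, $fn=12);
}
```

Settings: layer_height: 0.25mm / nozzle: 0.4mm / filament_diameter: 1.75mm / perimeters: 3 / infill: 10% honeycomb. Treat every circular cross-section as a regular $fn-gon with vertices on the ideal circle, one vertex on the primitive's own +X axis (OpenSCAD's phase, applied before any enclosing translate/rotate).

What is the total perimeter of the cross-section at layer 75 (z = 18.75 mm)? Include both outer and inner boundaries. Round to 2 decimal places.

At z = 18.75 mm: the cone contributes a regular 12-gon of circumradius 6.019 (interpolated between r1=6.5 and r2=6 at t=0.962) (perimeter = 2·12·6.019·sin(180°/12) = 37.39 mm); the cube at (3, -3) is present — its section is the full 24×13.5 rectangle (perimeter 75.00 mm); the cylinder at (-3, 2.5) is absent (z outside [5, 14]); Taking the union: the regions partially overlap (shared area 18.17 mm²), so the edge portions inside another operand are dropped and the merged outline is re-measured after clipping — boundary = 92.61 mm. Overall, the cross-section is a single solid region. Total boundary length (outer) = 92.61 mm.

92.61 mm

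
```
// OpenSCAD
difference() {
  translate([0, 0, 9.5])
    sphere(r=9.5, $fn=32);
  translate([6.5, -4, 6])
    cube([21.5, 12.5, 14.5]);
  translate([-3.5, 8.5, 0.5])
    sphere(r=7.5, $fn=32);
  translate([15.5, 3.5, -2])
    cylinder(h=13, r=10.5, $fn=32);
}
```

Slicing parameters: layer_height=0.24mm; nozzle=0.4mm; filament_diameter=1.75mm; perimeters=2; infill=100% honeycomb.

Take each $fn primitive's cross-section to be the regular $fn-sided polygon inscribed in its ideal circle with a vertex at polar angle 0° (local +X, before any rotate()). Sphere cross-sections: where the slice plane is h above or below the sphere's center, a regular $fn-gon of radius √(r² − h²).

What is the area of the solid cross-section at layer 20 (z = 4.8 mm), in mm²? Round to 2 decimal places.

At z = 4.8 mm: the sphere: section is a regular 32-gon, circumradius = √(r²−h²) = √(9.5²−4.7²) = 8.256 (area = (32/2)·8.256²·sin(360°/32) = 212.76 mm²); the cube at (6.5, -4) is absent (z outside [6, 20.5]); the r=7.5 sphere at (-3.5, 8.5) contributes a regular 32-gon of circumradius √(7.5²−4.3²) = 6.145 (area = (32/2)·6.145²·sin(360°/32) = 117.87 mm²); the cylinder at (15.5, 3.5): section is a regular 32-gon, circumradius r=10.5 (area = (32/2)·10.500²·sin(360°/32) = 344.14 mm²); Taking the first minus the rest: starting from the r=9.5 sphere (212.76 mm²), the r=7.5 sphere at (-3.5, 8.5) partially overlaps it — only the 38.83 mm² overlap (of its 117.87 mm²) is removed, clipping the outline; the r=10.5 cylinder at (15.5, 3.5) partially overlaps it — only the 18.56 mm² overlap (of its 344.14 mm²) is removed, clipping the outline — area = 155.36 mm². Overall, the cross-section is a single solid region. Net area = 155.36 mm².

155.36 mm²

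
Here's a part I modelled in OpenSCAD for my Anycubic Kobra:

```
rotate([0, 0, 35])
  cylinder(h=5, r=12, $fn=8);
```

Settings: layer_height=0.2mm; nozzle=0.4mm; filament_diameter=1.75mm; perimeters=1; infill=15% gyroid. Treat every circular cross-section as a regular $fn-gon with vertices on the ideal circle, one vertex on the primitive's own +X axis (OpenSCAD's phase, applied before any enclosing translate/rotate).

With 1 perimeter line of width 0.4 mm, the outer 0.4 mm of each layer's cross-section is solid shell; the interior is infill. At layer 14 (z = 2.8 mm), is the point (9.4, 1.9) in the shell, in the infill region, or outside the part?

infill

At z = 2.8 mm: the r=12 cylinder contributes a regular 8-gon of circumradius 12; (whole slice rotated 35° about Z — lengths, areas and connectivity unchanged). Overall, the cross-section is a single solid region. Undo the 35° rotation: the query point maps to (8.790, -3.835) in the un-rotated model frame. The nearest boundary edge runs (8.49, -8.49)→(12.00, 0.00); distance from the point to it = 1.50 mm. The point is inside the cross-section and 1.50 mm from the nearest boundary — more than the 0.4 mm shell width (1 × 0.4), so it's in the infill interior.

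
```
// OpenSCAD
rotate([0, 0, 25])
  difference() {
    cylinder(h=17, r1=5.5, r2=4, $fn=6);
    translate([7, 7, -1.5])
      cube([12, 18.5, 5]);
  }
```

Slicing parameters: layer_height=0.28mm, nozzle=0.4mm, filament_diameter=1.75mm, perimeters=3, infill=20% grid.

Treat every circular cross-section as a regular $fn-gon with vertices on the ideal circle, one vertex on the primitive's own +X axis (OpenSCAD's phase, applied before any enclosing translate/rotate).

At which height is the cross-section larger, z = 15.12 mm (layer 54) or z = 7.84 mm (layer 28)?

Layer 54 (z = 15.12): the cone: at t=0.889 of its height the radius interpolates to r₁+(r₂−r₁)t = 4.166, giving a regular 6-gon of that circumradius (area = (6/2)·4.166²·sin(360°/6) = 45.09 mm²); the cube at (7, 7) does not reach this height (z outside [-1.5, 3.5]); Taking the first minus the rest: none of the subtracted shapes is present at this height, so the cone is unchanged — area = 45.09 mm²; (whole slice rotated 25° about Z — lengths, areas and connectivity unchanged). So its area = 45.09 mm². Layer 28 (z = 7.84): the cone contributes a regular 6-gon of circumradius 4.808 (interpolated between r1=5.5 and r2=4 at t=0.461) (area = (6/2)·4.808²·sin(360°/6) = 60.07 mm²); the cube at (7, 7) does not reach this height (z outside [-1.5, 3.5]); Subtracting the remaining from the first: none of the subtracted shapes is present at this height, so the cone is unchanged — area = 60.07 mm²; (rotated 25° about Z; rotation is an isometry so areas/perimeters/island counts are preserved). So its area = 60.07 mm². Layer 28 is larger (60.07 vs 45.09 mm²).

layer 28 (z = 7.84 mm)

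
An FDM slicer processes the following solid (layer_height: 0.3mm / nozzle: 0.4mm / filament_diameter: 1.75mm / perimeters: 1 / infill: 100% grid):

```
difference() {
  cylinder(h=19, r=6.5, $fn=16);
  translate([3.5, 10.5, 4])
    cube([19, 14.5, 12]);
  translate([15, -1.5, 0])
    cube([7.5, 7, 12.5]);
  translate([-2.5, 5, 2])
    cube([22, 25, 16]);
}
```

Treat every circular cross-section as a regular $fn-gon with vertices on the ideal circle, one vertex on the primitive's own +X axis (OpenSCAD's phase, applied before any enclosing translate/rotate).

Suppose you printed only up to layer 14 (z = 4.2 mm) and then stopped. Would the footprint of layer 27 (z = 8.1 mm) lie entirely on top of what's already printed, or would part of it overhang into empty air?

entirely on top

Compare the two slices. At z = 4.2: the cylinder: section is a regular 16-gon, circumradius r=6.5 (area = (16/2)·6.500²·sin(360°/16) = 129.35 mm²); the cube at (3.5, 10.5) (footprint 19×14.5) is included at this height (area 275.50 mm²); the cube at (15, -1.5) is present — its section is the full 7.5×7 rectangle (area 52.50 mm²); the 22×25 cube at (-2.5, 5) contributes its full rectangle (area 550.00 mm²); Subtracting the remaining from the first: starting from the r=6.5 cylinder (129.35 mm²), the 19×14.5 cube at (3.5, 10.5) misses the remaining region (no effect); the 7.5×7 cube at (15, -1.5) misses the remaining region (no effect); the 22×25 cube at (-2.5, 5) partially overlaps it — only the 7.00 mm² overlap (of its 550.00 mm²) is removed, clipping the outline — area = 122.35 mm². At z = 8.1: the cylinder: section is a regular 16-gon, circumradius r=6.5 (area = (16/2)·6.500²·sin(360°/16) = 129.35 mm²); the cube at (3.5, 10.5) (footprint 19×14.5) is included at this height (area 275.50 mm²); the 7.5×7 cube at (15, -1.5) contributes its full rectangle (area 52.50 mm²); the 22×25 cube at (-2.5, 5) contributes its full rectangle (area 550.00 mm²); After the difference (first − rest): starting from the r=6.5 cylinder (129.35 mm²), the 19×14.5 cube at (3.5, 10.5) misses the remaining region (no effect); the 7.5×7 cube at (15, -1.5) misses the remaining region (no effect); the 22×25 cube at (-2.5, 5) partially overlaps it — only the 7.00 mm² overlap (of its 550.00 mm²) is removed, clipping the outline — area = 122.35 mm². Checking containment: the cross-section at z = 8.1 is a subset of the cross-section at z = 4.2.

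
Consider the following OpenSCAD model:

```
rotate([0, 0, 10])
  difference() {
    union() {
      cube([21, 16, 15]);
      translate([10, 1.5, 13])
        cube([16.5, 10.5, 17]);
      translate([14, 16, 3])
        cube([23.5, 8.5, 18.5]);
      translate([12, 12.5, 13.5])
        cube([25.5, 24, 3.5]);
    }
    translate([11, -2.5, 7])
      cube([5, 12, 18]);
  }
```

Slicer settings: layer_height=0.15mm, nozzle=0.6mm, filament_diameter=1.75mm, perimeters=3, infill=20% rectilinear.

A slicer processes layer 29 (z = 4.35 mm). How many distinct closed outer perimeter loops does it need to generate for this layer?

At z = 4.35 mm: the 21×16 cube contributes its full rectangle; the cube at (10, 1.5) does not reach this height (z outside [13, 30]); the cube at (14, 16) is present — its section is the full 23.5×8.5 rectangle; the cube at (12, 12.5) is not intersected at this z (z outside [13.5, 17]); Combining (union): the 2 present regions share edge segments without overlapping in area, so areas simply add but the touching pieces fuse into one outline (the shared edge portions become interior and drop out of the boundary) — 1 connected region; the cube at (11, -2.5) does not reach this height (z outside [7, 25]); After the difference (first − rest): none of the subtracted shapes is present at this height, so the result so far is unchanged — 1 connected region; (rotated 10° about Z; rotation is an isometry so areas/perimeters/island counts are preserved). The result has 1 disconnected region.

1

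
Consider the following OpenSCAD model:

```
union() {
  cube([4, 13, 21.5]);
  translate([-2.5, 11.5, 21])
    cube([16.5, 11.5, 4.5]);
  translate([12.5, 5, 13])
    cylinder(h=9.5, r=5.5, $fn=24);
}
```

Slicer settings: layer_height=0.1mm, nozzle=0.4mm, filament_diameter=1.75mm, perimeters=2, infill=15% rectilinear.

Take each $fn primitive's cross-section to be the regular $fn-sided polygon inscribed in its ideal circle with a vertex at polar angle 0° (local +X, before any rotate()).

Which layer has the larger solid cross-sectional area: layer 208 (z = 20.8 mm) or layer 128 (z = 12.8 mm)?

layer 208 (z = 20.8 mm)

Layer 208 (z = 20.8): the cube (footprint 4×13) is included at this height (area 52.00 mm²); the cube at (-2.5, 11.5) is not intersected at this z (z outside [21, 25.5]); the cylinder at (12.5, 5): section is a regular 24-gon, circumradius r=5.5 (area = (24/2)·5.500²·sin(360°/24) = 93.95 mm²); Taking the union: the 2 present regions are separate (no shared area or edge), so areas and boundary lengths simply add and each stays a separate island — area = 145.95 mm². So its area = 145.95 mm². Layer 128 (z = 12.8): the cube is present — its section is the full 4×13 rectangle (area 52.00 mm²); the cube at (-2.5, 11.5) does not reach this height (z outside [21, 25.5]); the cylinder at (12.5, 5) is absent (z outside [13, 22.5]); Taking the union: only the 4×13 cube is present, so the union is just that shape — area = 52.00 mm². So its area = 52.00 mm². Layer 208 is larger (145.95 vs 52.00 mm²).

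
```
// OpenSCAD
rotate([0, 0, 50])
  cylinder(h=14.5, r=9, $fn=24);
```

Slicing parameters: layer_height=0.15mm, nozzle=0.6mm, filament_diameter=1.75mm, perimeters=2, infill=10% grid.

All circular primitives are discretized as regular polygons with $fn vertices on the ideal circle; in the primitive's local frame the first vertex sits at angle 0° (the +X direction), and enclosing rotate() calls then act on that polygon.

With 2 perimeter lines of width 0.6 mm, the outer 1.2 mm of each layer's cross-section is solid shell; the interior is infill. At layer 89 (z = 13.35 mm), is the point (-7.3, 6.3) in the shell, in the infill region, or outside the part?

outside

At z = 13.35 mm: the r=9 cylinder contributes a regular 24-gon of circumradius 9; (whole slice rotated 50° about Z — lengths, areas and connectivity unchanged). Overall, the cross-section is a single solid region. Undo the 50° rotation: the query point maps to (0.134, 9.642) in the un-rotated model frame. The nearest boundary edge runs (2.33, 8.69)→(0.00, 9.00); distance from the point to it = 0.65 mm. The point is not inside any of the regions above, so it lies outside the cross-section (0.65 mm from the nearest boundary).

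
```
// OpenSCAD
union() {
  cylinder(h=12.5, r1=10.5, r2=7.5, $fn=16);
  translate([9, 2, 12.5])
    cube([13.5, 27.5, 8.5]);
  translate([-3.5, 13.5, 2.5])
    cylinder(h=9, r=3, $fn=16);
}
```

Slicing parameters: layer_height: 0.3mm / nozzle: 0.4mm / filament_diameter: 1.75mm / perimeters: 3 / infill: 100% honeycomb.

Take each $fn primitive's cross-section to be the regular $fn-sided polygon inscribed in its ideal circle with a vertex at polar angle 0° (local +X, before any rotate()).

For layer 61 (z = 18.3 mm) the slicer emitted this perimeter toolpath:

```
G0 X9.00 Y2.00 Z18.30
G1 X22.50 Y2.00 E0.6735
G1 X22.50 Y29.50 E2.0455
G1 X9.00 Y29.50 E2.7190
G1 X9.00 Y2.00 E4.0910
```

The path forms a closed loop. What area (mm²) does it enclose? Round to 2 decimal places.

371.25 mm²

Apply the shoelace formula to the sequence of (X, Y) vertices; enclosed area = 371.25 mm².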